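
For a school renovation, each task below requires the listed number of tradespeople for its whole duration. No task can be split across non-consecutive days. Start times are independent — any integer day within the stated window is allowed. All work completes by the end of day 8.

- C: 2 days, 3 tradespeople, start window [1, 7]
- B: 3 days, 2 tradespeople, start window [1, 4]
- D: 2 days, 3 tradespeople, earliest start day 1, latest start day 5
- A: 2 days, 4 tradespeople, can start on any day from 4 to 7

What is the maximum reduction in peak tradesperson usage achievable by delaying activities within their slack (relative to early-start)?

Early-start peak: d1:8  d2:8  d3:2  d4:4  d5:4  d6:0  d7:0  d8:0 ⇒ 8.
Leveled (C@1, B@1, D@3, A@5): d1:5  d2:5  d3:5  d4:3  d5:4  d6:4  d7:0  d8:0 ⇒ 5.
Reduction 8 − 5 = 3.

3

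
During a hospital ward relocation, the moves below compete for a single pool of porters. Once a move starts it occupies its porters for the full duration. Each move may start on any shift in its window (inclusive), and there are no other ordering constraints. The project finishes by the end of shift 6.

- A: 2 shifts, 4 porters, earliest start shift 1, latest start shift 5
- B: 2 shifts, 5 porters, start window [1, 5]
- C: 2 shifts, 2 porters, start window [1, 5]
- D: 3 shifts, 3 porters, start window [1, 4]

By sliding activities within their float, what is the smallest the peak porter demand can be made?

Early-start (A@1, B@1, C@1, D@1) gives peak 14: s1:14  s2:14  s3:3  s4:0  s5:0  s6:0.
Shift B→4, C→3.
Schedule A@1, B@4, C@3, D@1: s1:7  s2:7  s3:5  s4:7  s5:5  s6:0 — peak 7.

7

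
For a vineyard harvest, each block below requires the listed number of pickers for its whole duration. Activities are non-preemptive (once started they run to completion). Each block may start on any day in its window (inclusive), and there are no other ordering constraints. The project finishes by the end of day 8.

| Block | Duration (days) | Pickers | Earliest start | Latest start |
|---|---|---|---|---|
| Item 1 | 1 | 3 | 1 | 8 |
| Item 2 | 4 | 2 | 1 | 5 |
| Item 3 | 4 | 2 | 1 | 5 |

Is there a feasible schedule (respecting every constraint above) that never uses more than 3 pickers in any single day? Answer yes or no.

The minimum achievable peak is 4; 3 < 4, so no feasible schedule stays within the cap.

no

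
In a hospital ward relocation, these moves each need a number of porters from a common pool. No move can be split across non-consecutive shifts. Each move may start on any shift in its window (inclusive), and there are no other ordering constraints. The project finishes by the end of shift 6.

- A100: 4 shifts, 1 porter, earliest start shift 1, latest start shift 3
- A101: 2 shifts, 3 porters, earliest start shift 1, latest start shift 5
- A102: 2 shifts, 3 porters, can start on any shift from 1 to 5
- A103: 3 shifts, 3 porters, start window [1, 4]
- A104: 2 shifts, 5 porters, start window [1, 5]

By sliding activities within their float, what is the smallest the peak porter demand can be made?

7

Early-start (A100@1, A101@1, A102@1, A103@1, A104@1) gives peak 15: s1:15  s2:15  s3:4  s4:1  s5:0  s6:0.
Shift A102→3, A104→5.
Schedule A100@1, A101@1, A102@3, A103@1, A104@5: s1:7  s2:7  s3:7  s4:4  s5:5  s6:5 — peak 7.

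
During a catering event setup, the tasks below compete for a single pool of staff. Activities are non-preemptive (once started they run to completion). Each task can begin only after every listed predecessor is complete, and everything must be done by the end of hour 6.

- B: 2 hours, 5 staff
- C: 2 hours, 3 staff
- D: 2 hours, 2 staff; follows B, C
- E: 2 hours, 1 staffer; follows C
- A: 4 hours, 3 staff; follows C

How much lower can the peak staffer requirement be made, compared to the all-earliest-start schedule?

Early-start peak: h1:8  h2:8  h3:6  h4:6  h5:3  h6:3 ⇒ 8.
Leveled (B@1, C@1, D@3, E@3, A@3): h1:8  h2:8  h3:6  h4:6  h5:3  h6:3 ⇒ 8.
Reduction 8 − 8 = 0.

0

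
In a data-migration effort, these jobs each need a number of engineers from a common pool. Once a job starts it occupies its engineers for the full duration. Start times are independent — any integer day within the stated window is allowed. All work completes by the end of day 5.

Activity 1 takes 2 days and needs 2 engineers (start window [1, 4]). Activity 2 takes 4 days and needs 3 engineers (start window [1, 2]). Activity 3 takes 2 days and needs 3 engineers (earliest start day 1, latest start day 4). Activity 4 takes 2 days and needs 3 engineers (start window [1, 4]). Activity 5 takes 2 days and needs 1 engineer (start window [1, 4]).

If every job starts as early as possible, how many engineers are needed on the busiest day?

Early-start schedule: Activity 1@1, Activity 2@1, Activity 3@1, Activity 4@1, Activity 5@1.
Load per day: day 1: 12, day 2: 12, day 3: 3, day 4: 3, day 5: 0.
Peak is 12.

12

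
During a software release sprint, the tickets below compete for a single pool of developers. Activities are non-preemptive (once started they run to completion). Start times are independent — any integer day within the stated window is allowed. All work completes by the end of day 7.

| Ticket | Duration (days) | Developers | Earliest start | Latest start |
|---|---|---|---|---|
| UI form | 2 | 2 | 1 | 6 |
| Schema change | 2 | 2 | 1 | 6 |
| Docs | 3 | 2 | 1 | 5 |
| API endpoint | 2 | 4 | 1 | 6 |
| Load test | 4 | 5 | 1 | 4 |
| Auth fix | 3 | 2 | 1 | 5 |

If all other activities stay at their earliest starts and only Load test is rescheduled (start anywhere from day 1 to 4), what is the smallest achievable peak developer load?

12

Load test@1: d1:17  d2:17  d3:9  d4:5  d5:0  d6:0  d7:0 → peak 17
Load test@2: d1:12  d2:17  d3:9  d4:5  d5:5  d6:0  d7:0 → peak 17
Load test@3: d1:12  d2:12  d3:9  d4:5  d5:5  d6:5  d7:0 → peak 12
Load test@4: d1:12  d2:12  d3:4  d4:5  d5:5  d6:5  d7:5 → peak 12
Best is Load test@3, peak 12.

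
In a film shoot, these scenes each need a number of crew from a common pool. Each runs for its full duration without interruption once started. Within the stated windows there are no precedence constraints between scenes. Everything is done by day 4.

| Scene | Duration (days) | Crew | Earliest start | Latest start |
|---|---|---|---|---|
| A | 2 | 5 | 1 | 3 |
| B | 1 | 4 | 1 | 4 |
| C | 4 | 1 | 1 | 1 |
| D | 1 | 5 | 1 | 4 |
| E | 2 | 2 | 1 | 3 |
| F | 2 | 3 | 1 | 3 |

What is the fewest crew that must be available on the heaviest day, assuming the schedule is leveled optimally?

9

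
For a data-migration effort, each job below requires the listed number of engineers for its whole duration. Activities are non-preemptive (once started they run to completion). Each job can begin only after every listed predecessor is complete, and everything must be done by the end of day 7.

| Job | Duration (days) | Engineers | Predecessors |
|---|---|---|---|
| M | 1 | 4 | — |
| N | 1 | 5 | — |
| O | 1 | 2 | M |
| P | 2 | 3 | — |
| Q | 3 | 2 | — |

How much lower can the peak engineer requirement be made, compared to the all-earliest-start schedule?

Early-start peak: d1:14  d2:7  d3:2  d4:0  d5:0  d6:0  d7:0 ⇒ 14.
Leveled (M@1, N@2, O@3, P@3, Q@4): d1:4  d2:5  d3:5  d4:5  d5:2  d6:2  d7:0 ⇒ 5.
Reduction 14 − 5 = 9.

9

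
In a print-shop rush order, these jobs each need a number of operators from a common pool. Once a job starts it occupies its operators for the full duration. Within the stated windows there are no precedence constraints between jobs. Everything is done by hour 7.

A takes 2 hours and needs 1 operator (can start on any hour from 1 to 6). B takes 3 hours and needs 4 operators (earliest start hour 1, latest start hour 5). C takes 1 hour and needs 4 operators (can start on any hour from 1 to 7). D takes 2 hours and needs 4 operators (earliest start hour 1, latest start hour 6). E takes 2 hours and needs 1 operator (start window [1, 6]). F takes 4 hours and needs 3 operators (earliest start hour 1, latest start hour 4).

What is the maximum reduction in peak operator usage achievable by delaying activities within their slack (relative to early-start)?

10

Early-start peak: h1:17  h2:13  h3:7  h4:3  h5:0  h6:0  h7:0 ⇒ 17.
Leveled (A@1, B@1, C@4, D@5, E@1, F@3): h1:6  h2:6  h3:7  h4:7  h5:7  h6:7  h7:0 ⇒ 7.
Reduction 17 − 7 = 10.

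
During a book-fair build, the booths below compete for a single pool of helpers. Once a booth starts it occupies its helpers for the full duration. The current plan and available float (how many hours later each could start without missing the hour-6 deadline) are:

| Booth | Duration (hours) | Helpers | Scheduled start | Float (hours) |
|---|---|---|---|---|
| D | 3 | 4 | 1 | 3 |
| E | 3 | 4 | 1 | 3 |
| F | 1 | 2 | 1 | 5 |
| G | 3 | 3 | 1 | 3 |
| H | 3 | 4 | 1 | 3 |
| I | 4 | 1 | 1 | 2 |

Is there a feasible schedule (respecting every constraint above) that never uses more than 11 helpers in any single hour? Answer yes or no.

yes

Schedule D@1, E@1, F@5, G@4, H@4, I@1: h1:9  h2:9  h3:9  h4:8  h5:9  h6:7 — peak 9 ≤ 11.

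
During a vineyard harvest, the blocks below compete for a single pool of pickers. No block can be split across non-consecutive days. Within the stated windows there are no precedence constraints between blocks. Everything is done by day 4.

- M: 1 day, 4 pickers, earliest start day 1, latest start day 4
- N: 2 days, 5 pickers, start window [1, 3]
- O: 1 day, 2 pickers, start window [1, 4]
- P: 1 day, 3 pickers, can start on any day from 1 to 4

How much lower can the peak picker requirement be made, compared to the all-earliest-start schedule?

9

Early-start peak: d1:14  d2:5  d3:0  d4:0 ⇒ 14.
Leveled (M@1, N@2, O@4, P@4): d1:4  d2:5  d3:5  d4:5 ⇒ 5.
Reduction 14 − 5 = 9.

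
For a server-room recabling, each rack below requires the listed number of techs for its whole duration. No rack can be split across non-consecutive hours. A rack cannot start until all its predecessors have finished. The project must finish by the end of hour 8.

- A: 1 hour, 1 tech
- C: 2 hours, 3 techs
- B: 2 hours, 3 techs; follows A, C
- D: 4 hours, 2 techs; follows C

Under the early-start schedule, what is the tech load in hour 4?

5

At early start, hour 4 has: B, D.
Demand: 3 + 2 = 5.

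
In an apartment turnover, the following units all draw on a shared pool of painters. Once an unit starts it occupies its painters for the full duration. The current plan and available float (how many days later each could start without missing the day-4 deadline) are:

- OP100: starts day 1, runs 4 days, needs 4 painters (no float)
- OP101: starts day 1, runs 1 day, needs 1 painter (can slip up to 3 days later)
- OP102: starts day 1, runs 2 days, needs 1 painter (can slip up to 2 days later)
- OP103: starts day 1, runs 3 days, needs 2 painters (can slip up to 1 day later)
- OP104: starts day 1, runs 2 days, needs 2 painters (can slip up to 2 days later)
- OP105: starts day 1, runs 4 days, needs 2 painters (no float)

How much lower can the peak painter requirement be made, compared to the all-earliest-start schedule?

Early-start peak: d1:12  d2:11  d3:8  d4:6 ⇒ 12.
Leveled (OP100@1, OP101@1, OP102@1, OP103@1, OP104@3, OP105@1): d1:10  d2:9  d3:10  d4:8 ⇒ 10.
Reduction 12 − 10 = 2.

2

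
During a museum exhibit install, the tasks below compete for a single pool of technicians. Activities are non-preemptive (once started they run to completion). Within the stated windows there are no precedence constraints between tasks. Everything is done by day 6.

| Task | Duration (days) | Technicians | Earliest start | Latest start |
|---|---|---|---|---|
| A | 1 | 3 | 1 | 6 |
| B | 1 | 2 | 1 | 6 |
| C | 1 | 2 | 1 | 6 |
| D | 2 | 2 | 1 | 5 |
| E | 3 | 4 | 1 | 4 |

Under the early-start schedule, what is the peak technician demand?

13

Early-start schedule: A@1, B@1, C@1, D@1, E@1.
Load per day: day 1: 13, day 2: 6, day 3: 4, day 4: 0, day 5: 0, day 6: 0.
Peak is 13.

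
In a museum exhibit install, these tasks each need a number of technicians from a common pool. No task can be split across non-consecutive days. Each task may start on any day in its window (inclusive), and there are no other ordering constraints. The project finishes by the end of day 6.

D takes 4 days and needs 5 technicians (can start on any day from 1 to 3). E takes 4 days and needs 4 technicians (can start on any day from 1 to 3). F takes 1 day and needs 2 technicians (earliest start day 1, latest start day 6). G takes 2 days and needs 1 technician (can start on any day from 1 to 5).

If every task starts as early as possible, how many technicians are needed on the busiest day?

12

Early-start schedule: D@1, E@1, F@1, G@1.
Load per day: day 1: 12, day 2: 10, day 3: 9, day 4: 9, day 5: 0, day 6: 0.
Peak is 12.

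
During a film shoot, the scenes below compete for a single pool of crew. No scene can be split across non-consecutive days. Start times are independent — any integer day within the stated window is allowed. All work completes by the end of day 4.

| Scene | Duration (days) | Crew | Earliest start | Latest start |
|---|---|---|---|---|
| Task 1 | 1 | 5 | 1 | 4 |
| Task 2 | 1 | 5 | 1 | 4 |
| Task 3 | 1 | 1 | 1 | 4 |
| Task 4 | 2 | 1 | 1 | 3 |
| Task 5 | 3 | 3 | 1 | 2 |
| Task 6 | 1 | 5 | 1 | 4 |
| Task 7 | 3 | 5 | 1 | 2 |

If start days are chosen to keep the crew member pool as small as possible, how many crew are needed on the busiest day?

Early-start (Task 1@1, Task 2@1, Task 3@1, Task 4@1, Task 5@1, Task 6@1, Task 7@1) gives peak 25: d1:25  d2:9  d3:8  d4:0.
Shift Task 5→2, Task 6→3, Task 7→2.
Schedule Task 1@1, Task 2@1, Task 3@1, Task 4@1, Task 5@2, Task 6@3, Task 7@2: d1:12  d2:9  d3:13  d4:8 — peak 13.

13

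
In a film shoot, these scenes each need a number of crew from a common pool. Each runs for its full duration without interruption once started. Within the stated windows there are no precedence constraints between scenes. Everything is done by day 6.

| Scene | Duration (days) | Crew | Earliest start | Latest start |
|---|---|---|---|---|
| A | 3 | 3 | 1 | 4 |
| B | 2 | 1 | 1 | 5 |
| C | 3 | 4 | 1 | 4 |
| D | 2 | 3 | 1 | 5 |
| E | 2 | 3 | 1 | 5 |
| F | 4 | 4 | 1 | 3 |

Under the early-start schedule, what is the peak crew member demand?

Early-start schedule: A@1, B@1, C@1, D@1, E@1, F@1.
Load per day: day 1: 18, day 2: 18, day 3: 11, day 4: 4, day 5: 0, day 6: 0.
Peak is 18.

18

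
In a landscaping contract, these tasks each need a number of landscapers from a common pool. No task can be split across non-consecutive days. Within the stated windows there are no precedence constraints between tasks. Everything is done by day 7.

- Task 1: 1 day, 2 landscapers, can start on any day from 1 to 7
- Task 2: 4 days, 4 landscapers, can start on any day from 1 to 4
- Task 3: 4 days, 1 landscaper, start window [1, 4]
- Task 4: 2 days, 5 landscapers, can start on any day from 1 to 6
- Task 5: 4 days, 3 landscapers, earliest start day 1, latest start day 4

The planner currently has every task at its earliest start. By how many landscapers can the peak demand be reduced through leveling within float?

Early-start peak: d1:15  d2:13  d3:8  d4:8  d5:0  d6:0  d7:0 ⇒ 15.
Leveled (Task 1@1, Task 2@1, Task 3@1, Task 4@5, Task 5@2): d1:7  d2:8  d3:8  d4:8  d5:8  d6:5  d7:0 ⇒ 8.
Reduction 15 − 8 = 7.

7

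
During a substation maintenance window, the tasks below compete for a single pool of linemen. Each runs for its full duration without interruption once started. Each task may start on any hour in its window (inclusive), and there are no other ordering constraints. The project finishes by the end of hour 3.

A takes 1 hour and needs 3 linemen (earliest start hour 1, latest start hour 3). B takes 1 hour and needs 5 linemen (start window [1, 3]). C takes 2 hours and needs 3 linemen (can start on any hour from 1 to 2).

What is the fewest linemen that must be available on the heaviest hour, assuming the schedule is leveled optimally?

6

Early-start (A@1, B@1, C@1) gives peak 11: h1:11  h2:3  h3:0.
Shift B→3.
Schedule A@1, B@3, C@1: h1:6  h2:3  h3:5 — peak 6.
No arrangement of the 18 feasible schedules does better.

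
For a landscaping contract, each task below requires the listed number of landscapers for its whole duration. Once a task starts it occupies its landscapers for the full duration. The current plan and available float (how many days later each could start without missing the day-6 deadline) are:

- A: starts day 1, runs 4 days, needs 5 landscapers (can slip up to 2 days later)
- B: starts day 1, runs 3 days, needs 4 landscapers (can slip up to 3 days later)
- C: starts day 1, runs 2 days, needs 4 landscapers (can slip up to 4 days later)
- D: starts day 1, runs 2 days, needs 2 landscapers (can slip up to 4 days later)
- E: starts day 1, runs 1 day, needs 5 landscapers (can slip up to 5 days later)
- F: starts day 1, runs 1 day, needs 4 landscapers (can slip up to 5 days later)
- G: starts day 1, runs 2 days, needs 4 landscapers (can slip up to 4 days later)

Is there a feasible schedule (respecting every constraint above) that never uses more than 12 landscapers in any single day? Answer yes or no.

Schedule A@1, B@1, C@4, D@1, E@6, F@5, G@5: d1:11  d2:11  d3:9  d4:9  d5:12  d6:9 — peak 12 ≤ 12.

yes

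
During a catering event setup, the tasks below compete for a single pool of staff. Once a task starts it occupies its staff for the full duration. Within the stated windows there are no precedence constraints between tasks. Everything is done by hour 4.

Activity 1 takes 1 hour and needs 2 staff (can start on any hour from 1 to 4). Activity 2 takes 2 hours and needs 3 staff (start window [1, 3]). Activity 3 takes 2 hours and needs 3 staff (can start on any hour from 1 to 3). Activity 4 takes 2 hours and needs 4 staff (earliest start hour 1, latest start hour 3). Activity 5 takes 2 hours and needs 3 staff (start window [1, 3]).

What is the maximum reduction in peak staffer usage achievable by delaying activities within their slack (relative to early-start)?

Early-start peak: h1:15  h2:13  h3:0  h4:0 ⇒ 15.
Leveled (Activity 1@1, Activity 2@1, Activity 3@1, Activity 4@3, Activity 5@3): h1:8  h2:6  h3:7  h4:7 ⇒ 8.
Reduction 15 − 8 = 7.

7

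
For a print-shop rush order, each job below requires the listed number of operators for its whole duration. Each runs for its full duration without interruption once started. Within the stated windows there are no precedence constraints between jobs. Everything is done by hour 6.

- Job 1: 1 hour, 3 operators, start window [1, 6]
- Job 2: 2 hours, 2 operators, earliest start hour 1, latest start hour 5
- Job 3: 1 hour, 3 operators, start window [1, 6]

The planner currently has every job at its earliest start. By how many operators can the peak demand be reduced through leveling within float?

Early-start peak: h1:8  h2:2  h3:0  h4:0  h5:0  h6:0 ⇒ 8.
Leveled (Job 1@1, Job 2@2, Job 3@4): h1:3  h2:2  h3:2  h4:3  h5:0  h6:0 ⇒ 3.
Reduction 8 − 3 = 5.

5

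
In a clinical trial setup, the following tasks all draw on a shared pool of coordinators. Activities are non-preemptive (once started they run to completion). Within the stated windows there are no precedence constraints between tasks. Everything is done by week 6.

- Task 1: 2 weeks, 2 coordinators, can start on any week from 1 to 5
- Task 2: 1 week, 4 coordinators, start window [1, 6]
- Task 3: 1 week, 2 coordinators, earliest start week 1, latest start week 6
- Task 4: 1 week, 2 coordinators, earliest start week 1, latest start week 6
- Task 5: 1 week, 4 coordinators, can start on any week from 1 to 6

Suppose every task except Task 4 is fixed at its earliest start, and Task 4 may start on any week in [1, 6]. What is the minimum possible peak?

Task 4@1: w1:14  w2:2  w3:0  w4:0  w5:0  w6:0 → peak 14
Task 4@2: w1:12  w2:4  w3:0  w4:0  w5:0  w6:0 → peak 12
Task 4@3: w1:12  w2:2  w3:2  w4:0  w5:0  w6:0 → peak 12
Task 4@4: w1:12  w2:2  w3:0  w4:2  w5:0  w6:0 → peak 12
Task 4@5: w1:12  w2:2  w3:0  w4:0  w5:2  w6:0 → peak 12
Task 4@6: w1:12  w2:2  w3:0  w4:0  w5:0  w6:2 → peak 12
Best is Task 4@2, peak 12.

12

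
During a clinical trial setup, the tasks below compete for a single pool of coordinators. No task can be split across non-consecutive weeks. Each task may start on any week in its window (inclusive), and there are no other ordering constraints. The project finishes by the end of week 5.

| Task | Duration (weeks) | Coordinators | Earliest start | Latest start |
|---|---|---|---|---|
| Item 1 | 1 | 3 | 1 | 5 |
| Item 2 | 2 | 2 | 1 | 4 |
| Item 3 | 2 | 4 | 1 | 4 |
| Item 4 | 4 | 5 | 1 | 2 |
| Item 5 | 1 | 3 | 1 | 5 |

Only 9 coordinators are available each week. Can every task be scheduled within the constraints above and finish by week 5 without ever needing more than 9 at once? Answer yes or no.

Schedule Item 1@1, Item 2@1, Item 3@3, Item 4@2, Item 5@1: w1:8  w2:7  w3:9  w4:9  w5:5 — peak 9 ≤ 9.

yes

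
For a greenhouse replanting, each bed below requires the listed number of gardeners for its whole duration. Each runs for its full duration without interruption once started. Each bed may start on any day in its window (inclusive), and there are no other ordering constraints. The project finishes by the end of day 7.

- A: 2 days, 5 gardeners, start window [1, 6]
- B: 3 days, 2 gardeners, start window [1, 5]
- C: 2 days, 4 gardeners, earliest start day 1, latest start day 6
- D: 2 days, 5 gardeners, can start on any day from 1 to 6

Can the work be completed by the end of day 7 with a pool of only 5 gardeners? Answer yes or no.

no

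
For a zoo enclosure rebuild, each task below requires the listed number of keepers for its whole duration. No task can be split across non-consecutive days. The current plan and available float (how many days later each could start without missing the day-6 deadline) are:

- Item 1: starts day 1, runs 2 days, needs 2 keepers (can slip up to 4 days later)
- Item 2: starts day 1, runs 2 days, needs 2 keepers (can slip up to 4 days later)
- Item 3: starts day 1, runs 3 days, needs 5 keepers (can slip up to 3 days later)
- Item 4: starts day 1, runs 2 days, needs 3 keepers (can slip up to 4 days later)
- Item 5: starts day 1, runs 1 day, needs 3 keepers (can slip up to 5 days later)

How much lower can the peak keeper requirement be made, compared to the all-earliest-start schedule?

Early-start peak: d1:15  d2:12  d3:5  d4:0  d5:0  d6:0 ⇒ 15.
Leveled (Item 1@1, Item 2@1, Item 3@3, Item 4@1, Item 5@6): d1:7  d2:7  d3:5  d4:5  d5:5  d6:3 ⇒ 7.
Reduction 15 − 7 = 8.

8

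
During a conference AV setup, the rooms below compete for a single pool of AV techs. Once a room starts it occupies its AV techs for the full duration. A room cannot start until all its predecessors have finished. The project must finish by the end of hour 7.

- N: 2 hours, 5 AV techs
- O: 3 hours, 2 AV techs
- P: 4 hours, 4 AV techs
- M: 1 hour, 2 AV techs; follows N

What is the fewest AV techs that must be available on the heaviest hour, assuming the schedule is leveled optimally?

6

Early-start (N@1, O@1, P@1, M@3) gives peak 11: h1:11  h2:11  h3:8  h4:4  h5:0  h6:0  h7:0.
Shift O→3, P→3, M→6.
Schedule N@1, O@3, P@3, M@6: h1:5  h2:5  h3:6  h4:6  h5:6  h6:6  h7:0 — peak 6.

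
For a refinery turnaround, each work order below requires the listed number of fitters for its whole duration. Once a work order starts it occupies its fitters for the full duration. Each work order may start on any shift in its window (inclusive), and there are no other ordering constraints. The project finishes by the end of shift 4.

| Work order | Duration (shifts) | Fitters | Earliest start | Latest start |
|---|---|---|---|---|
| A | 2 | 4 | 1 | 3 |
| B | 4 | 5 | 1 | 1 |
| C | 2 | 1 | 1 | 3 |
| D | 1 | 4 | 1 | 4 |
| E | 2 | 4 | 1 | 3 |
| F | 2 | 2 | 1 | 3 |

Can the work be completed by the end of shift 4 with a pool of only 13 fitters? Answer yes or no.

yes

Schedule A@1, B@1, C@1, D@3, E@3, F@1: s1:12  s2:12  s3:13  s4:9 — peak 13 ≤ 13.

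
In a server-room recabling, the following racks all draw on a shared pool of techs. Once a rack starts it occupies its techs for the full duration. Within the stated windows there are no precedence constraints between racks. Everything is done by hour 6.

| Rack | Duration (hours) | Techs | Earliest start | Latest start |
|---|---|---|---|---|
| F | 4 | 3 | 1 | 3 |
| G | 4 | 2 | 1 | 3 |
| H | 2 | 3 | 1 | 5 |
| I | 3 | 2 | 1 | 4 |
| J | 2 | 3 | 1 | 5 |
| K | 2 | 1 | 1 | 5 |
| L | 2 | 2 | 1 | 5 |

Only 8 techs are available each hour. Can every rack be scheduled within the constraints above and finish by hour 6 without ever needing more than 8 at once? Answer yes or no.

Schedule F@1, G@1, H@1, I@3, J@5, K@3, L@5: h1:8  h2:8  h3:8  h4:8  h5:7  h6:5 — peak 8 ≤ 8.

yes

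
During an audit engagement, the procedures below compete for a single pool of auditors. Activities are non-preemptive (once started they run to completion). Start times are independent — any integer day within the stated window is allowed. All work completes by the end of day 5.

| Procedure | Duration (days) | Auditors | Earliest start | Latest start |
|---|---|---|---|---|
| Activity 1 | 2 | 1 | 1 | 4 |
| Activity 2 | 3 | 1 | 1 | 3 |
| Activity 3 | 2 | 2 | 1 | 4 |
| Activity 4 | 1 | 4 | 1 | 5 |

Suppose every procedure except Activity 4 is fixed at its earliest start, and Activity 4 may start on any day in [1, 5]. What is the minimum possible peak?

4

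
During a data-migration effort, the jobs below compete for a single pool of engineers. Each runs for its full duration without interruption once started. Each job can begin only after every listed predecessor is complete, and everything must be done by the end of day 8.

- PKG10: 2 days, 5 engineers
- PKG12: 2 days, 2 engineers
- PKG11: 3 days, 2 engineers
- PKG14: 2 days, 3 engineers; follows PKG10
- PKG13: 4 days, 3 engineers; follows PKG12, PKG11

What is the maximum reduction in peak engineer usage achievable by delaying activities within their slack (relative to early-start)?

2

Early-start peak: d1:9  d2:9  d3:5  d4:6  d5:3  d6:3  d7:3  d8:0 ⇒ 9.
Leveled (PKG10@1, PKG12@3, PKG11@1, PKG14@3, PKG13@5): d1:7  d2:7  d3:7  d4:5  d5:3  d6:3  d7:3  d8:3 ⇒ 7.
Reduction 9 − 7 = 2.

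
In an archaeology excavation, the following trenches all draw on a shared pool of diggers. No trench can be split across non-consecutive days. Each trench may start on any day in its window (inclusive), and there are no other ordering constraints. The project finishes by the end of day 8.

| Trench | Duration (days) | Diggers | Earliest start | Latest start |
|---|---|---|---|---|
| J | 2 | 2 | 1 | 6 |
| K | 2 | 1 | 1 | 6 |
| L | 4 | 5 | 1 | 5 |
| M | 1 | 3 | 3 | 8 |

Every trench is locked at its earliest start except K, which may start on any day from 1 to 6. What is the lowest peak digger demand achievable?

K@1: d1:8  d2:8  d3:8  d4:5  d5:0  d6:0  d7:0  d8:0 → peak 8
K@2: d1:7  d2:8  d3:9  d4:5  d5:0  d6:0  d7:0  d8:0 → peak 9
K@3: d1:7  d2:7  d3:9  d4:6  d5:0  d6:0  d7:0  d8:0 → peak 9
K@4: d1:7  d2:7  d3:8  d4:6  d5:1  d6:0  d7:0  d8:0 → peak 8
K@5: d1:7  d2:7  d3:8  d4:5  d5:1  d6:1  d7:0  d8:0 → peak 8
K@6: d1:7  d2:7  d3:8  d4:5  d5:0  d6:1  d7:1  d8:0 → peak 8
Best is K@1, peak 8.

8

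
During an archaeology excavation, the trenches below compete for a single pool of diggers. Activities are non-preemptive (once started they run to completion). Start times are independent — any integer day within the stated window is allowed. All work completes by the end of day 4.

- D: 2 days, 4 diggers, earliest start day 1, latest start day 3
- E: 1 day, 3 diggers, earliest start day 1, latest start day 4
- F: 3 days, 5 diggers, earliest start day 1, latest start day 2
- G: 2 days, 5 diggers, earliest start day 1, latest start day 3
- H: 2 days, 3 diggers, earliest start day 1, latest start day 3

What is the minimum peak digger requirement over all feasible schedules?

12

Early-start (D@1, E@1, F@1, G@1, H@1) gives peak 20: d1:20  d2:17  d3:5  d4:0.
Shift F→2, G→3.
Schedule D@1, E@1, F@2, G@3, H@1: d1:10  d2:12  d3:10  d4:10 — peak 12.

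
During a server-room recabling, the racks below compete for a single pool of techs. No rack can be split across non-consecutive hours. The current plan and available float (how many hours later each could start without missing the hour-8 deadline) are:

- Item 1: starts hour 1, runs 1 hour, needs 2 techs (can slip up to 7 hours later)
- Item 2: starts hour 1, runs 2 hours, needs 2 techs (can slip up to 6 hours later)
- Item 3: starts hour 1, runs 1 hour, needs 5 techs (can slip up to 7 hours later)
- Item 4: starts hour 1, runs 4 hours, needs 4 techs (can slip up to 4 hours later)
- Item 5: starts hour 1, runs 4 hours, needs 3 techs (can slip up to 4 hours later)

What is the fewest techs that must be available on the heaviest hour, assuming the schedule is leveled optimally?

7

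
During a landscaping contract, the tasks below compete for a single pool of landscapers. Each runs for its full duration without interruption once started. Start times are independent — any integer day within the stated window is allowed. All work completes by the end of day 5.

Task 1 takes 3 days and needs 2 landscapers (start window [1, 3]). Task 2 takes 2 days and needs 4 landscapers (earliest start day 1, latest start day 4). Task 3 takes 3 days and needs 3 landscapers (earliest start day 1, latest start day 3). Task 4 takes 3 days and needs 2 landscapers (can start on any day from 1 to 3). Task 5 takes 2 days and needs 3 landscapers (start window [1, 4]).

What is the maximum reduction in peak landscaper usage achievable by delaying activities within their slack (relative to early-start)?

7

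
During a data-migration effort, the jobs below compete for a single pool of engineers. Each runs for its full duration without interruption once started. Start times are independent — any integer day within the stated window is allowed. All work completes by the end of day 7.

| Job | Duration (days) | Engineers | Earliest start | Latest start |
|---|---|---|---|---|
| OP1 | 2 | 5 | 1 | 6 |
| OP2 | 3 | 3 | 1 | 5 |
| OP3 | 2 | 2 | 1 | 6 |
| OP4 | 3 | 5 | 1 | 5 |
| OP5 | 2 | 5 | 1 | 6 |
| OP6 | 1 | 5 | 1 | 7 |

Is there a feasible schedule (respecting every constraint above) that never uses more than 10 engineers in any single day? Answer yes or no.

yes

Schedule OP1@1, OP2@1, OP3@1, OP4@3, OP5@4, OP6@6: d1:10  d2:10  d3:8  d4:10  d5:10  d6:5  d7:0 — peak 10 ≤ 10.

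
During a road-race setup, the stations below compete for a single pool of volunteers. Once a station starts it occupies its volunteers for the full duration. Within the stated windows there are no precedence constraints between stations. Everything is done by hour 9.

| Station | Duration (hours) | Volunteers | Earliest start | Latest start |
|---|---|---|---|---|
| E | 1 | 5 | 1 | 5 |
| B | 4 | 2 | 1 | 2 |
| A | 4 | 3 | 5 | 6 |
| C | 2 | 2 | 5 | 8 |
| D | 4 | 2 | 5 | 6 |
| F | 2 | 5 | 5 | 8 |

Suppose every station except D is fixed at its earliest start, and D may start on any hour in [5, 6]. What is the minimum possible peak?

12

D@5: h1:7  h2:2  h3:2  h4:2  h5:12  h6:12  h7:5  h8:5  h9:0 → peak 12
D@6: h1:7  h2:2  h3:2  h4:2  h5:10  h6:12  h7:5  h8:5  h9:2 → peak 12
Best is D@5, peak 12.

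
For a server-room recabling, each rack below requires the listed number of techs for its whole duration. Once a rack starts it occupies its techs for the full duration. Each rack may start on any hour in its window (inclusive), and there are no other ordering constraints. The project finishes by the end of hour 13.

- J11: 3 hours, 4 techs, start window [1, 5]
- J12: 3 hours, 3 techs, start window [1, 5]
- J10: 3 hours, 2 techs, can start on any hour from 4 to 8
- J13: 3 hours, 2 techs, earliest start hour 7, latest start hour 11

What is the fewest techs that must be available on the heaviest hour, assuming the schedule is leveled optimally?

4

Early-start (J11@1, J12@1, J10@4, J13@7) gives peak 7: h1:7  h2:7  h3:7  h4:2  h5:2  h6:2  h7:2  h8:2  h9:2  h10:0  h11:0  h12:0  h13:0.
Shift J12→4, J10→7.
Schedule J11@1, J12@4, J10@7, J13@7: h1:4  h2:4  h3:4  h4:3  h5:3  h6:3  h7:4  h8:4  h9:4  h10:0  h11:0  h12:0  h13:0 — peak 4.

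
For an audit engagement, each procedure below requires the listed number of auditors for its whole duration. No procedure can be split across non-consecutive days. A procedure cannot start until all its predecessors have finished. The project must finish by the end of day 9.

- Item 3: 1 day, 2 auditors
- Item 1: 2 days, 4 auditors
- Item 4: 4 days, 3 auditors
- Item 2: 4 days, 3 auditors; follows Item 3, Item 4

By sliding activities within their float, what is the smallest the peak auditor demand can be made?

Early-start (Item 3@1, Item 1@1, Item 4@1, Item 2@5) gives peak 9: d1:9  d2:7  d3:3  d4:3  d5:3  d6:3  d7:3  d8:3  d9:0.
Shift Item 4→2, Item 2→6.
Schedule Item 3@1, Item 1@1, Item 4@2, Item 2@6: d1:6  d2:7  d3:3  d4:3  d5:3  d6:3  d7:3  d8:3  d9:3 — peak 7.

7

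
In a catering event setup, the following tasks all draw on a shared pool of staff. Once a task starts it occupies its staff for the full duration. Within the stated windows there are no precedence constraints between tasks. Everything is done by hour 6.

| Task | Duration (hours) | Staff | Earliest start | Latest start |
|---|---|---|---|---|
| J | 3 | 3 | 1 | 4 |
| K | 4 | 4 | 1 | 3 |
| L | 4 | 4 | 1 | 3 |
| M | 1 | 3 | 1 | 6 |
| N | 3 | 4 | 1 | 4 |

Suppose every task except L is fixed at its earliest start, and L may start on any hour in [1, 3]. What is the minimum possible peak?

15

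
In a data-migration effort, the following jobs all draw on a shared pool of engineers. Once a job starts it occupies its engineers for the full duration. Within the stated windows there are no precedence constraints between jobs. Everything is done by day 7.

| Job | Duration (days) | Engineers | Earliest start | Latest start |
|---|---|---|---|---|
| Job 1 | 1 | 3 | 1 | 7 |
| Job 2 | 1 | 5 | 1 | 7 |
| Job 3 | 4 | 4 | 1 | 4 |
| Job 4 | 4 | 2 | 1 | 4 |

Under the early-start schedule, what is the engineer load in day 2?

At early start, day 2 has: Job 3, Job 4.
Demand: 4 + 2 = 6.

6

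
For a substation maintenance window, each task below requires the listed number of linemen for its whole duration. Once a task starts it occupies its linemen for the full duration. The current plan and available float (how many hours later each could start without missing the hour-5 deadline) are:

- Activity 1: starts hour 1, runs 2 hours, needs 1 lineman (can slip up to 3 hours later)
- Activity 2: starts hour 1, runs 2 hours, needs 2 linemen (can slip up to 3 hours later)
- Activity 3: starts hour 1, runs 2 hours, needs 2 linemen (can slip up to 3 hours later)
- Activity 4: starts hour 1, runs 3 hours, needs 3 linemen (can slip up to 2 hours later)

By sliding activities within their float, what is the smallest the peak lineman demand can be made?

Early-start (Activity 1@1, Activity 2@1, Activity 3@1, Activity 4@1) gives peak 8: h1:8  h2:8  h3:3  h4:0  h5:0.
Shift Activity 2→4, Activity 3→4.
Schedule Activity 1@1, Activity 2@4, Activity 3@4, Activity 4@1: h1:4  h2:4  h3:3  h4:4  h5:4 — peak 4.
Total lineman-hours = 19 over 5 hours ⇒ peak ≥ ⌈19/5⌉ = 4, so 4 is optimal.

4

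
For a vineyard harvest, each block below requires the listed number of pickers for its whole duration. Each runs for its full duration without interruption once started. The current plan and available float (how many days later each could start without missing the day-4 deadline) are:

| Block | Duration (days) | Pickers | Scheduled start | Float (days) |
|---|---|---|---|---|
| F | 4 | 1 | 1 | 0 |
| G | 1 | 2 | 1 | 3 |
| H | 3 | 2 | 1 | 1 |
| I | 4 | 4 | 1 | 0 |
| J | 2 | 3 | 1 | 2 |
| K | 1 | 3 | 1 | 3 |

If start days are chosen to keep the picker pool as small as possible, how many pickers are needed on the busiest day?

Early-start (F@1, G@1, H@1, I@1, J@1, K@1) gives peak 15: d1:15  d2:10  d3:7  d4:5.
Shift J→2, K→4.
Schedule F@1, G@1, H@1, I@1, J@2, K@4: d1:9  d2:10  d3:10  d4:8 — peak 10.
Total picker-days = 37 over 4 days ⇒ peak ≥ ⌈37/4⌉ = 10, so 10 is optimal.

10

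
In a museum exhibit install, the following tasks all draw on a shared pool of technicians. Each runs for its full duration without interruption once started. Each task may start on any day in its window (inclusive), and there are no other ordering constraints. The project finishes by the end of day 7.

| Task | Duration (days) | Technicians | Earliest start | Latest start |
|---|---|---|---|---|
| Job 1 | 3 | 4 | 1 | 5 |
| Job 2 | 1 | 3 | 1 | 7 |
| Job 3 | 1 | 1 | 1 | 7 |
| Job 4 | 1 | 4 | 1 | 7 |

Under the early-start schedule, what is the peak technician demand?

12

Early-start schedule: Job 1@1, Job 2@1, Job 3@1, Job 4@1.
Load per day: day 1: 12, day 2: 4, day 3: 4, day 4: 0, day 5: 0, day 6: 0, day 7: 0.
Peak is 12.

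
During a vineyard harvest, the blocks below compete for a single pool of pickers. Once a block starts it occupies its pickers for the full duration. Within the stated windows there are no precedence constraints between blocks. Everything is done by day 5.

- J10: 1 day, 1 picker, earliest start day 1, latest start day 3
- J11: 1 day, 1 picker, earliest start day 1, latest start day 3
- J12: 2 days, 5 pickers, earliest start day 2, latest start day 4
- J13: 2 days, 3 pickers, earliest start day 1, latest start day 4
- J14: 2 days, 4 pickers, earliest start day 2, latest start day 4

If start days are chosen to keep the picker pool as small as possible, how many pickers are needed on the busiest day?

7

Early-start (J10@1, J11@1, J12@2, J13@1, J14@2) gives peak 12: d1:5  d2:12  d3:9  d4:0  d5:0.
Shift J13→4, J14→4.
Schedule J10@1, J11@1, J12@2, J13@4, J14@4: d1:2  d2:5  d3:5  d4:7  d5:7 — peak 7.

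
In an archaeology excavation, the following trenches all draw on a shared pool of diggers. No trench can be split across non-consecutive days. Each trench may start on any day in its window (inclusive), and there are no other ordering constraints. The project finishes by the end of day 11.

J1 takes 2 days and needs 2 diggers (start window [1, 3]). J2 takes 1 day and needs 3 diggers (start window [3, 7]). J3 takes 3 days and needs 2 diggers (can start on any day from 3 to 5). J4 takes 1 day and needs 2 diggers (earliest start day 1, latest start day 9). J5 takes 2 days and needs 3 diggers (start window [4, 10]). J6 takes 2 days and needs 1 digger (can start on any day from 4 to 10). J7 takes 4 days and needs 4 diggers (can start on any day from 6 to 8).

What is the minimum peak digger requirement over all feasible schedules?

5

Early-start (J1@1, J2@3, J3@3, J4@1, J5@4, J6@4, J7@6) gives peak 6: d1:4  d2:2  d3:5  d4:6  d5:6  d6:4  d7:4  d8:4  d9:4  d10:0  d11:0.
Shift J6→6.
Schedule J1@1, J2@3, J3@3, J4@1, J5@4, J6@6, J7@6: d1:4  d2:2  d3:5  d4:5  d5:5  d6:5  d7:5  d8:4  d9:4  d10:0  d11:0 — peak 5.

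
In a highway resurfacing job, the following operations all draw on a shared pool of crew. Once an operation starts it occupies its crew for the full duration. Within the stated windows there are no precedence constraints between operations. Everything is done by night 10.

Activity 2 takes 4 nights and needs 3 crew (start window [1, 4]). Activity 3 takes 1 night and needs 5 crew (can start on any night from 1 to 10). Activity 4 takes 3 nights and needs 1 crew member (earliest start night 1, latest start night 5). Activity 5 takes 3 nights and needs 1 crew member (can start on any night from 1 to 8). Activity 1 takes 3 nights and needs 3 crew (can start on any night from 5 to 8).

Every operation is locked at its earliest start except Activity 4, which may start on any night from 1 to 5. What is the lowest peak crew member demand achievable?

Activity 4@1: n1:10  n2:5  n3:5  n4:3  n5:3  n6:3  n7:3  n8:0  n9:0  n10:0 → peak 10
Activity 4@2: n1:9  n2:5  n3:5  n4:4  n5:3  n6:3  n7:3  n8:0  n9:0  n10:0 → peak 9
Activity 4@3: n1:9  n2:4  n3:5  n4:4  n5:4  n6:3  n7:3  n8:0  n9:0  n10:0 → peak 9
Activity 4@4: n1:9  n2:4  n3:4  n4:4  n5:4  n6:4  n7:3  n8:0  n9:0  n10:0 → peak 9
Activity 4@5: n1:9  n2:4  n3:4  n4:3  n5:4  n6:4  n7:4  n8:0  n9:0  n10:0 → peak 9
Best is Activity 4@2, peak 9.

9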